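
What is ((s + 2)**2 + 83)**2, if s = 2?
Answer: 9801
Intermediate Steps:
((s + 2)**2 + 83)**2 = ((2 + 2)**2 + 83)**2 = (4**2 + 83)**2 = (16 + 83)**2 = 99**2 = 9801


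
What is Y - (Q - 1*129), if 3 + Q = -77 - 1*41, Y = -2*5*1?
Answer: 240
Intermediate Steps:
Y = -10 (Y = -10*1 = -10)
Q = -121 (Q = -3 + (-77 - 1*41) = -3 + (-77 - 41) = -3 - 118 = -121)
Y - (Q - 1*129) = -10 - (-121 - 1*129) = -10 - (-121 - 129) = -10 - 1*(-250) = -10 + 250 = 240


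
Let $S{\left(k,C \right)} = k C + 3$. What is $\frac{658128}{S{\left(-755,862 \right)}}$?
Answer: $- \frac{658128}{650807} \approx -1.0112$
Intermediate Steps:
$S{\left(k,C \right)} = 3 + C k$ ($S{\left(k,C \right)} = C k + 3 = 3 + C k$)
$\frac{658128}{S{\left(-755,862 \right)}} = \frac{658128}{3 + 862 \left(-755\right)} = \frac{658128}{3 - 650810} = \frac{658128}{-650807} = 658128 \left(- \frac{1}{650807}\right) = - \frac{658128}{650807}$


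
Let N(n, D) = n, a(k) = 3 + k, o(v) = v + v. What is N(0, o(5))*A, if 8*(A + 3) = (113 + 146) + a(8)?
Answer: 0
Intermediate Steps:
o(v) = 2*v
A = 123/4 (A = -3 + ((113 + 146) + (3 + 8))/8 = -3 + (259 + 11)/8 = -3 + (⅛)*270 = -3 + 135/4 = 123/4 ≈ 30.750)
N(0, o(5))*A = 0*(123/4) = 0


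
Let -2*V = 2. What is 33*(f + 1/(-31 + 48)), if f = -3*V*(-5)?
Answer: -8382/17 ≈ -493.06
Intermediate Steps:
V = -1 (V = -1/2*2 = -1)
f = -15 (f = -3*(-1)*(-5) = 3*(-5) = -15)
33*(f + 1/(-31 + 48)) = 33*(-15 + 1/(-31 + 48)) = 33*(-15 + 1/17) = 33*(-254/17) = -8382/17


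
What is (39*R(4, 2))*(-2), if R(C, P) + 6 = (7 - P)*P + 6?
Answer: -780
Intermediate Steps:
R(C, P) = P*(7 - P) (R(C, P) = -6 + ((7 - P)*P + 6) = -6 + (P*(7 - P) + 6) = -6 + (6 + P*(7 - P)) = P*(7 - P))
(39*R(4, 2))*(-2) = (39*(2*(7 - 1*2)))*(-2) = (39*(2*(7 - 2)))*(-2) = (39*(2*5))*(-2) = (39*10)*(-2) = 390*(-2) = -780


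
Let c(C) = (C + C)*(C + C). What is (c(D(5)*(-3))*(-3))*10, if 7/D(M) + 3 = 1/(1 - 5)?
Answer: -846720/169 ≈ -5010.2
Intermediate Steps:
D(M) = -28/13 (D(M) = 7/(-3 + 1/(1 - 5)) = 7/(-3 + 1/(-4)) = 7/(-3 - ¼) = 7/(-13/4) = 7*(-4/13) = -28/13)
c(C) = 4*C² (c(C) = (2*C)*(2*C) = 4*C²)
(c(D(5)*(-3))*(-3))*10 = ((4*(-28/13*(-3))²)*(-3))*10 = ((4*(84/13)²)*(-3))*10 = ((4*(7056/169))*(-3))*10 = ((28224/169)*(-3))*10 = -84672/169*10 = -846720/169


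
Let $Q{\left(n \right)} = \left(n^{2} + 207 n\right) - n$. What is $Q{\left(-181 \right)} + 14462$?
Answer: $9937$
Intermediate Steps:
$Q{\left(n \right)} = n^{2} + 206 n$
$Q{\left(-181 \right)} + 14462 = - 181 \left(206 - 181\right) + 14462 = \left(-181\right) 25 + 14462 = -4525 + 14462 = 9937$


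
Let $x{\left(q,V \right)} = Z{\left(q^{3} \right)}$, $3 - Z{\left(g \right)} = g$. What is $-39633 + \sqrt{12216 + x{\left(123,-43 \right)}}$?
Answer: $-39633 + 2 i \sqrt{462162} \approx -39633.0 + 1359.7 i$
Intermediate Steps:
$Z{\left(g \right)} = 3 - g$
$x{\left(q,V \right)} = 3 - q^{3}$
$-39633 + \sqrt{12216 + x{\left(123,-43 \right)}} = -39633 + \sqrt{12216 + \left(3 - 123^{3}\right)} = -39633 + \sqrt{12216 + \left(3 - 1860867\right)} = -39633 + \sqrt{12216 - 1860864} = -39633 + \sqrt{-1848648} = -39633 + 2 i \sqrt{462162}$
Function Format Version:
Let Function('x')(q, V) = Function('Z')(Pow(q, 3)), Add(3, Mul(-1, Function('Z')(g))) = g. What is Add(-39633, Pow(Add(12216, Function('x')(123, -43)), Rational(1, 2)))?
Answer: Add(-39633, Mul(2, I, Pow(462162, Rational(1, 2)))) ≈ Add(-39633., Mul(1359.7, I))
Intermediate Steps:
Function('Z')(g) = Add(3, Mul(-1, g))
Function('x')(q, V) = Add(3, Mul(-1, Pow(q, 3)))
Add(-39633, Pow(Add(12216, Function('x')(123, -43)), Rational(1, 2))) = Add(-39633, Pow(Add(12216, Add(3, Mul(-1, Pow(123, 3)))), Rational(1, 2))) = Add(-39633, Pow(Add(12216, Add(3, Mul(-1, 1860867))), Rational(1, 2))) = Add(-39633, Pow(Add(12216, Add(3, -1860867)), Rational(1, 2))) = Add(-39633, Pow(Add(12216, -1860864), Rational(1, 2))) = Add(-39633, Pow(-1848648, Rational(1, 2))) = Add(-39633, Mul(2, I, Pow(462162, Rational(1, 2))))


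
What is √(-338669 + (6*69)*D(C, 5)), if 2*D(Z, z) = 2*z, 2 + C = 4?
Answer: I*√336599 ≈ 580.17*I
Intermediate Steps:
C = 2 (C = -2 + 4 = 2)
D(Z, z) = z (D(Z, z) = (2*z)/2 = z)
√(-338669 + (6*69)*D(C, 5)) = √(-338669 + (6*69)*5) = √(-338669 + 414*5) = √(-338669 + 2070) = √(-336599) = I*√336599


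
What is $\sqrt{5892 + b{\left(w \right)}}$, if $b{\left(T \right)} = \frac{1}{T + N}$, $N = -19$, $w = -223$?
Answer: $\frac{\sqrt{2851726}}{22} \approx 76.759$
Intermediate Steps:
$b{\left(T \right)} = \frac{1}{-19 + T}$ ($b{\left(T \right)} = \frac{1}{T - 19} = \frac{1}{-19 + T}$)
$\sqrt{5892 + b{\left(w \right)}} = \sqrt{5892 + \frac{1}{-19 - 223}} = \sqrt{5892 + \frac{1}{-242}} = \sqrt{5892 - \frac{1}{242}} = \sqrt{\frac{1425863}{242}} = \frac{\sqrt{2851726}}{22}$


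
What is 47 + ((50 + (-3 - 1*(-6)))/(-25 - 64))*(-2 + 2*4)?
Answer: 3865/89 ≈ 43.427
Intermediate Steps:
47 + ((50 + (-3 - 1*(-6)))/(-25 - 64))*(-2 + 2*4) = 47 + ((50 + (-3 + 6))/(-89))*(-2 + 8) = 47 + ((50 + 3)*(-1/89))*6 = 47 + (53*(-1/89))*6 = 47 - 53/89*6 = 47 - 318/89 = 3865/89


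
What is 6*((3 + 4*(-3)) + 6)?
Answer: -18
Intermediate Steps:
6*((3 + 4*(-3)) + 6) = 6*((3 - 12) + 6) = 6*(-9 + 6) = 6*(-3) = -18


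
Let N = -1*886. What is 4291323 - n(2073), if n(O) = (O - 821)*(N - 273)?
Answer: 5742391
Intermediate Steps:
N = -886
n(O) = 951539 - 1159*O (n(O) = (O - 821)*(-886 - 273) = (-821 + O)*(-1159) = 951539 - 1159*O)
4291323 - n(2073) = 4291323 - (951539 - 1159*2073) = 4291323 - (951539 - 2402607) = 4291323 - 1*(-1451068) = 4291323 + 1451068 = 5742391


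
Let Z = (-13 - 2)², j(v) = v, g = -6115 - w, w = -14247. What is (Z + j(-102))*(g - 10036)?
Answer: -234192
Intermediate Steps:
g = 8132 (g = -6115 - 1*(-14247) = -6115 + 14247 = 8132)
Z = 225 (Z = (-15)² = 225)
(Z + j(-102))*(g - 10036) = (225 - 102)*(8132 - 10036) = 123*(-1904) = -234192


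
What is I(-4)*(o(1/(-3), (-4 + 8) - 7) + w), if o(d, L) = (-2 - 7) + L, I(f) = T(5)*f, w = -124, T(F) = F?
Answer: 2720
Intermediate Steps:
I(f) = 5*f
o(d, L) = -9 + L
I(-4)*(o(1/(-3), (-4 + 8) - 7) + w) = (5*(-4))*((-9 + ((-4 + 8) - 7)) - 124) = -20*((-9 + (4 - 7)) - 124) = -20*((-9 - 3) - 124) = -20*(-12 - 124) = -20*(-136) = 2720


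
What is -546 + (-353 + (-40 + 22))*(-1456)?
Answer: 539630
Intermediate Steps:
-546 + (-353 + (-40 + 22))*(-1456) = -546 + (-353 - 18)*(-1456) = -546 - 371*(-1456) = -546 + 540176 = 539630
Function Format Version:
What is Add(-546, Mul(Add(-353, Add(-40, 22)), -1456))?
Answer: 539630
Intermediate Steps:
Add(-546, Mul(Add(-353, Add(-40, 22)), -1456)) = Add(-546, Mul(Add(-353, -18), -1456)) = Add(-546, Mul(-371, -1456)) = Add(-546, 540176) = 539630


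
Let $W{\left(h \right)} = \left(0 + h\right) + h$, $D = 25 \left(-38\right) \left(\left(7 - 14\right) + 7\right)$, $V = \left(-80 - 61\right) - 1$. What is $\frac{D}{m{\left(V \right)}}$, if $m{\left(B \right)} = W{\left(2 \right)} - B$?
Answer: $0$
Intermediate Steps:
$V = -142$ ($V = -141 - 1 = -142$)
$D = 0$ ($D = - 950 \left(-7 + 7\right) = \left(-950\right) 0 = 0$)
$W{\left(h \right)} = 2 h$ ($W{\left(h \right)} = h + h = 2 h$)
$m{\left(B \right)} = 4 - B$ ($m{\left(B \right)} = 2 \cdot 2 - B = 4 - B$)
$\frac{D}{m{\left(V \right)}} = \frac{0}{4 - -142} = \frac{0}{4 + 142} = \frac{0}{146} = 0 \cdot \frac{1}{146} = 0$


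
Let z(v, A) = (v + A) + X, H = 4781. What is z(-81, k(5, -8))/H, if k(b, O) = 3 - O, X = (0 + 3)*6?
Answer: -52/4781 ≈ -0.010876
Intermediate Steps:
X = 18 (X = 3*6 = 18)
z(v, A) = 18 + A + v (z(v, A) = (v + A) + 18 = (A + v) + 18 = 18 + A + v)
z(-81, k(5, -8))/H = (18 + (3 - 1*(-8)) - 81)/4781 = (18 + (3 + 8) - 81)*(1/4781) = (18 + 11 - 81)*(1/4781) = -52*1/4781 = -52/4781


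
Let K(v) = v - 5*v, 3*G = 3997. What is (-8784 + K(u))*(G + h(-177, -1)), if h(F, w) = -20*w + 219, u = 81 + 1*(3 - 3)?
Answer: -14311704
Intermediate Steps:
G = 3997/3 (G = (1/3)*3997 = 3997/3 ≈ 1332.3)
u = 81 (u = 81 + 1*0 = 81 + 0 = 81)
h(F, w) = 219 - 20*w
K(v) = -4*v
(-8784 + K(u))*(G + h(-177, -1)) = (-8784 - 4*81)*(3997/3 + (219 - 20*(-1))) = (-8784 - 324)*(3997/3 + (219 + 20)) = -9108*(3997/3 + 239) = -9108*4714/3 = -14311704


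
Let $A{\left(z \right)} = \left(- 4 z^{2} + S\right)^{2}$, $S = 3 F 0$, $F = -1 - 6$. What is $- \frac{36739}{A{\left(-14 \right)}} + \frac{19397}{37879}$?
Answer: $\frac{10530845851}{23282554624} \approx 0.45231$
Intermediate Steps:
$F = -7$ ($F = -1 - 6 = -7$)
$S = 0$ ($S = 3 \left(-7\right) 0 = \left(-21\right) 0 = 0$)
$A{\left(z \right)} = 16 z^{4}$ ($A{\left(z \right)} = \left(- 4 z^{2} + 0\right)^{2} = \left(- 4 z^{2}\right)^{2} = 16 z^{4}$)
$- \frac{36739}{A{\left(-14 \right)}} + \frac{19397}{37879} = - \frac{36739}{16 \left(-14\right)^{4}} + \frac{19397}{37879} = - \frac{36739}{16 \cdot 38416} + 19397 \cdot \frac{1}{37879} = - \frac{36739}{614656} + \frac{19397}{37879} = \frac{10530845851}{23282554624}$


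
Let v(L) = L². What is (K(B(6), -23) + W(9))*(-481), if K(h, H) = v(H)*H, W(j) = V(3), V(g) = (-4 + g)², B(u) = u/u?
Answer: 5851846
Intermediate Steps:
B(u) = 1
W(j) = 1 (W(j) = (-4 + 3)² = (-1)² = 1)
K(h, H) = H³ (K(h, H) = H²*H = H³)
(K(B(6), -23) + W(9))*(-481) = ((-23)³ + 1)*(-481) = (-12167 + 1)*(-481) = -12166*(-481) = 5851846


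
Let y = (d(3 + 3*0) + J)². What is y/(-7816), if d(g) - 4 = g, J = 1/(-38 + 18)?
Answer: -19321/3126400 ≈ -0.0061800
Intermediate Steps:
J = -1/20 (J = 1/(-20) = -1/20 ≈ -0.050000)
d(g) = 4 + g
y = 19321/400 (y = ((4 + (3 + 3*0)) - 1/20)² = ((4 + (3 + 0)) - 1/20)² = ((4 + 3) - 1/20)² = (7 - 1/20)² = (139/20)² = 19321/400 ≈ 48.302)
y/(-7816) = (19321/400)/(-7816) = (19321/400)*(-1/7816) = -19321/3126400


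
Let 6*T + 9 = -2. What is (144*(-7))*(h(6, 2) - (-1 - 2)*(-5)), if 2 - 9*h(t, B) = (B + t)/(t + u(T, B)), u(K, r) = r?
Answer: 15008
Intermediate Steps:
T = -11/6 (T = -3/2 + (⅙)*(-2) = -3/2 - ⅓ = -11/6 ≈ -1.8333)
h(t, B) = ⅑ (h(t, B) = 2/9 - (B + t)/(9*(t + B)) = 2/9 - (B + t)/(9*(B + t)) = 2/9 - ⅑*1 = 2/9 - ⅑ = ⅑)
(144*(-7))*(h(6, 2) - (-1 - 2)*(-5)) = (144*(-7))*(⅑ - (-1 - 2)*(-5)) = -1008*(⅑ - (-3)*(-5)) = -1008*(⅑ - 1*15) = -1008*(⅑ - 15) = -1008*(-134/9) = 15008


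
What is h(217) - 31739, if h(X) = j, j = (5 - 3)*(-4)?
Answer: -31747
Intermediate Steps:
j = -8 (j = 2*(-4) = -8)
h(X) = -8
h(217) - 31739 = -8 - 31739 = -31747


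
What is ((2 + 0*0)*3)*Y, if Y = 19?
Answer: 114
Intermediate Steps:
((2 + 0*0)*3)*Y = ((2 + 0*0)*3)*19 = ((2 + 0)*3)*19 = (2*3)*19 = 6*19 = 114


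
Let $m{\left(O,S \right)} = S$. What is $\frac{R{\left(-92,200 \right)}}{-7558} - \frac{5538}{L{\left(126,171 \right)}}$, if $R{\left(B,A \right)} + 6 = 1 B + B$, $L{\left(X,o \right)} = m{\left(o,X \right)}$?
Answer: $- \frac{3486022}{79359} \approx -43.927$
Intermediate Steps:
$L{\left(X,o \right)} = X$
$R{\left(B,A \right)} = -6 + 2 B$ ($R{\left(B,A \right)} = -6 + \left(1 B + B\right) = -6 + \left(B + B\right) = -6 + 2 B$)
$\frac{R{\left(-92,200 \right)}}{-7558} - \frac{5538}{L{\left(126,171 \right)}} = \frac{-6 + 2 \left(-92\right)}{-7558} - \frac{5538}{126} = \left(-6 - 184\right) \left(- \frac{1}{7558}\right) - \frac{923}{21} = \left(-190\right) \left(- \frac{1}{7558}\right) - \frac{923}{21} = \frac{95}{3779} - \frac{923}{21} = - \frac{3486022}{79359}$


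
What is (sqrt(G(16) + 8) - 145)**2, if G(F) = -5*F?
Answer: 20953 - 1740*I*sqrt(2) ≈ 20953.0 - 2460.7*I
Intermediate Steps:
(sqrt(G(16) + 8) - 145)**2 = (sqrt(-5*16 + 8) - 145)**2 = (sqrt(-80 + 8) - 145)**2 = (sqrt(-72) - 145)**2 = (6*I*sqrt(2) - 145)**2 = (-145 + 6*I*sqrt(2))**2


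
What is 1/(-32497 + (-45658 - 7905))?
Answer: -1/86060 ≈ -1.1620e-5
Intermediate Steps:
1/(-32497 + (-45658 - 7905)) = 1/(-32497 - 53563) = 1/(-86060) = -1/86060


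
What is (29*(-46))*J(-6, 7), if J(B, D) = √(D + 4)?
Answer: -1334*√11 ≈ -4424.4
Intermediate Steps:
J(B, D) = √(4 + D)
(29*(-46))*J(-6, 7) = (29*(-46))*√(4 + 7) = -1334*√11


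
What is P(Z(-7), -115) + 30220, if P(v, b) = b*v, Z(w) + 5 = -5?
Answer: 31370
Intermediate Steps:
Z(w) = -10 (Z(w) = -5 - 5 = -10)
P(Z(-7), -115) + 30220 = -115*(-10) + 30220 = 1150 + 30220 = 31370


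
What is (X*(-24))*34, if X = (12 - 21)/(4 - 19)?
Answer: -2448/5 ≈ -489.60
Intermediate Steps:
X = ⅗ (X = -9/(-15) = -9*(-1/15) = ⅗ ≈ 0.60000)
(X*(-24))*34 = ((⅗)*(-24))*34 = -72/5*34 = -2448/5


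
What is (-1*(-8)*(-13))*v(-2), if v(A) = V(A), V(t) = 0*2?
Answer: 0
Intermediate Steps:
V(t) = 0
v(A) = 0
(-1*(-8)*(-13))*v(-2) = (-1*(-8)*(-13))*0 = (8*(-13))*0 = -104*0 = 0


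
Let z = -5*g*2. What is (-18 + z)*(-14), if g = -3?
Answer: -168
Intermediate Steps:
z = 30 (z = -5*(-3)*2 = 15*2 = 30)
(-18 + z)*(-14) = (-18 + 30)*(-14) = 12*(-14) = -168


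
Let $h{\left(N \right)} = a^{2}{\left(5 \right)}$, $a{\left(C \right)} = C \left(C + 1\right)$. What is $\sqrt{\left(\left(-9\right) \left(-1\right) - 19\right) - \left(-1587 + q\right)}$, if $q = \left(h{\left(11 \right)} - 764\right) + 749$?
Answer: $2 \sqrt{173} \approx 26.306$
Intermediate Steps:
$a{\left(C \right)} = C \left(1 + C\right)$
$h{\left(N \right)} = 900$ ($h{\left(N \right)} = \left(5 \left(1 + 5\right)\right)^{2} = \left(5 \cdot 6\right)^{2} = 30^{2} = 900$)
$q = 885$ ($q = \left(900 - 764\right) + 749 = 136 + 749 = 885$)
$\sqrt{\left(\left(-9\right) \left(-1\right) - 19\right) - \left(-1587 + q\right)} = \sqrt{\left(\left(-9\right) \left(-1\right) - 19\right) + \left(1587 - 885\right)} = \sqrt{\left(9 - 19\right) + \left(1587 - 885\right)} = \sqrt{-10 + 702} = \sqrt{692} = 2 \sqrt{173}$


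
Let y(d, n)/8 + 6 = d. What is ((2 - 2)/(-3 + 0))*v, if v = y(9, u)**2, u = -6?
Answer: 0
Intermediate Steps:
y(d, n) = -48 + 8*d
v = 576 (v = (-48 + 8*9)**2 = (-48 + 72)**2 = 24**2 = 576)
((2 - 2)/(-3 + 0))*v = ((2 - 2)/(-3 + 0))*576 = (0/(-3))*576 = (0*(-1/3))*576 = 0*576 = 0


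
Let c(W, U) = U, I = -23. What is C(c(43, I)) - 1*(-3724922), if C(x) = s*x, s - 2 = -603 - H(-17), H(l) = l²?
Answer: 3745392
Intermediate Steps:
s = -890 (s = 2 + (-603 - 1*(-17)²) = 2 + (-603 - 1*289) = 2 + (-603 - 289) = 2 - 892 = -890)
C(x) = -890*x
C(c(43, I)) - 1*(-3724922) = -890*(-23) - 1*(-3724922) = 20470 + 3724922 = 3745392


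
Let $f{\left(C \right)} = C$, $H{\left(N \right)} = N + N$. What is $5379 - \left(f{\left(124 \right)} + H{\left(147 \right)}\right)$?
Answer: $4961$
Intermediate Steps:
$H{\left(N \right)} = 2 N$
$5379 - \left(f{\left(124 \right)} + H{\left(147 \right)}\right) = 5379 - \left(124 + 2 \cdot 147\right) = 5379 - \left(124 + 294\right) = 5379 - 418 = 4961$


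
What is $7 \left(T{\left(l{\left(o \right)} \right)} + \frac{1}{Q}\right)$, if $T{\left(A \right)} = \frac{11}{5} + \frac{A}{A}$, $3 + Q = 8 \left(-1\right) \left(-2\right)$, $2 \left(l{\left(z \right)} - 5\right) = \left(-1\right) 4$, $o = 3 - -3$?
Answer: $\frac{1491}{65} \approx 22.938$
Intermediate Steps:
$o = 6$ ($o = 3 + 3 = 6$)
$l{\left(z \right)} = 3$ ($l{\left(z \right)} = 5 + \frac{\left(-1\right) 4}{2} = 5 + \frac{1}{2} \left(-4\right) = 5 - 2 = 3$)
$Q = 13$ ($Q = -3 + 8 \left(-1\right) \left(-2\right) = -3 - -16 = -3 + 16 = 13$)
$T{\left(A \right)} = \frac{16}{5}$ ($T{\left(A \right)} = 11 \cdot \frac{1}{5} + 1 = \frac{11}{5} + 1 = \frac{16}{5}$)
$7 \left(T{\left(l{\left(o \right)} \right)} + \frac{1}{Q}\right) = 7 \left(\frac{16}{5} + \frac{1}{13}\right) = 7 \cdot \frac{213}{65} = \frac{1491}{65}$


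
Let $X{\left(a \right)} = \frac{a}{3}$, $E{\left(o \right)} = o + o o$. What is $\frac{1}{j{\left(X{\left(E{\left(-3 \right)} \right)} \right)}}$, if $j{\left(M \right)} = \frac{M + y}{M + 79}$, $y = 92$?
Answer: $\frac{81}{94} \approx 0.8617$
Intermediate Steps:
$E{\left(o \right)} = o + o^{2}$
$X{\left(a \right)} = \frac{a}{3}$
$j{\left(M \right)} = \frac{92 + M}{79 + M}$ ($j{\left(M \right)} = \frac{M + 92}{M + 79} = \frac{92 + M}{79 + M}$)
$\frac{1}{j{\left(X{\left(E{\left(-3 \right)} \right)} \right)}} = \frac{1}{\frac{1}{79 + \frac{\left(-3\right) \left(1 - 3\right)}{3}} \left(92 + \frac{\left(-3\right) \left(1 - 3\right)}{3}\right)} = \frac{1}{\frac{1}{79 + \frac{\left(-3\right) \left(-2\right)}{3}} \left(92 + \frac{\left(-3\right) \left(-2\right)}{3}\right)} = \frac{1}{\frac{1}{79 + \frac{1}{3} \cdot 6} \left(92 + \frac{1}{3} \cdot 6\right)} = \frac{1}{\frac{1}{79 + 2} \left(92 + 2\right)} = \frac{1}{\frac{1}{81} \cdot 94} = \frac{1}{\frac{94}{81}} = \frac{81}{94}$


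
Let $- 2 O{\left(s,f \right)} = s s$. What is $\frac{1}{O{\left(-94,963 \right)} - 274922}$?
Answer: $- \frac{1}{279340} \approx -3.5799 \cdot 10^{-6}$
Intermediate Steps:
$O{\left(s,f \right)} = - \frac{s^{2}}{2}$ ($O{\left(s,f \right)} = - \frac{s s}{2} = - \frac{s^{2}}{2}$)
$\frac{1}{O{\left(-94,963 \right)} - 274922} = \frac{1}{- \frac{\left(-94\right)^{2}}{2} - 274922} = \frac{1}{\left(- \frac{1}{2}\right) 8836 - 274922} = \frac{1}{-4418 - 274922} = \frac{1}{-279340} = - \frac{1}{279340}$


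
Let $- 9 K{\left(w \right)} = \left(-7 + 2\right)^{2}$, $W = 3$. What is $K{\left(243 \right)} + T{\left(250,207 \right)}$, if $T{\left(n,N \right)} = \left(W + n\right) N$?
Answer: $\frac{471314}{9} \approx 52368.0$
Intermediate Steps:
$T{\left(n,N \right)} = N \left(3 + n\right)$ ($T{\left(n,N \right)} = \left(3 + n\right) N = N \left(3 + n\right)$)
$K{\left(w \right)} = - \frac{25}{9}$ ($K{\left(w \right)} = - \frac{\left(-7 + 2\right)^{2}}{9} = - \frac{\left(-5\right)^{2}}{9} = \left(- \frac{1}{9}\right) 25 = - \frac{25}{9}$)
$K{\left(243 \right)} + T{\left(250,207 \right)} = - \frac{25}{9} + 207 \left(3 + 250\right) = - \frac{25}{9} + 207 \cdot 253 = - \frac{25}{9} + 52371 = \frac{471314}{9}$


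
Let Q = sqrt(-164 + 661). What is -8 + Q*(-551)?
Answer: -8 - 551*sqrt(497) ≈ -12292.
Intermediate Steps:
Q = sqrt(497) ≈ 22.293
-8 + Q*(-551) = -8 + sqrt(497)*(-551) = -8 - 551*sqrt(497)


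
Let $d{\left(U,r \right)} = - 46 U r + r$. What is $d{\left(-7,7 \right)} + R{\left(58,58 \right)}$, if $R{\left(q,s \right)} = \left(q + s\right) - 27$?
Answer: $2350$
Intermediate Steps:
$d{\left(U,r \right)} = r - 46 U r$ ($d{\left(U,r \right)} = - 46 U r + r = r - 46 U r$)
$R{\left(q,s \right)} = -27 + q + s$
$d{\left(-7,7 \right)} + R{\left(58,58 \right)} = 7 \left(1 - -322\right) + \left(-27 + 58 + 58\right) = 7 \left(1 + 322\right) + 89 = 7 \cdot 323 + 89 = 2261 + 89 = 2350$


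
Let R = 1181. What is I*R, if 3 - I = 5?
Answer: -2362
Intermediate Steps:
I = -2 (I = 3 - 1*5 = 3 - 5 = -2)
I*R = -2*1181 = -2362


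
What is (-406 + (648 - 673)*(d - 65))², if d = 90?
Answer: 1062961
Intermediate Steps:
(-406 + (648 - 673)*(d - 65))² = (-406 + (648 - 673)*(90 - 65))² = (-406 - 25*25)² = (-406 - 625)² = (-1031)² = 1062961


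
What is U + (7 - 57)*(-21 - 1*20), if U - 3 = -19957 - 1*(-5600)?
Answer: -12304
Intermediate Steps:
U = -14354 (U = 3 + (-19957 - 1*(-5600)) = 3 + (-19957 + 5600) = 3 - 14357 = -14354)
U + (7 - 57)*(-21 - 1*20) = -14354 + (7 - 57)*(-21 - 1*20) = -14354 - 50*(-21 - 20) = -14354 - 50*(-41) = -14354 + 2050 = -12304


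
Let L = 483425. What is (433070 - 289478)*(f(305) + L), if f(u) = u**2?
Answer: 82773608400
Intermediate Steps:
(433070 - 289478)*(f(305) + L) = (433070 - 289478)*(305**2 + 483425) = 143592*(93025 + 483425) = 143592*576450 = 82773608400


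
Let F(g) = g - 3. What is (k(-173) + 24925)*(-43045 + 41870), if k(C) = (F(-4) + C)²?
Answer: -67356875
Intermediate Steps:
F(g) = -3 + g
k(C) = (-7 + C)² (k(C) = ((-3 - 4) + C)² = (-7 + C)²)
(k(-173) + 24925)*(-43045 + 41870) = ((-7 - 173)² + 24925)*(-43045 + 41870) = ((-180)² + 24925)*(-1175) = (32400 + 24925)*(-1175) = 57325*(-1175) = -67356875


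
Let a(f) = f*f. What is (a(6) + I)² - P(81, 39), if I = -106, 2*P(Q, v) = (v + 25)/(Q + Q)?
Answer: 396884/81 ≈ 4899.8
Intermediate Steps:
a(f) = f²
P(Q, v) = (25 + v)/(4*Q) (P(Q, v) = ((v + 25)/(Q + Q))/2 = ((25 + v)/((2*Q)))/2 = ((25 + v)*(1/(2*Q)))/2 = ((25 + v)/(2*Q))/2 = (25 + v)/(4*Q))
(a(6) + I)² - P(81, 39) = (6² - 106)² - (25 + 39)/(4*81) = (36 - 106)² - 64/(4*81) = (-70)² - 1*16/81 = 4900 - 16/81 = 396884/81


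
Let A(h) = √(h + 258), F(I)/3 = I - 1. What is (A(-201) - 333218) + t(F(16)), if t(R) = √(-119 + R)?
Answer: -333218 + √57 + I*√74 ≈ -3.3321e+5 + 8.6023*I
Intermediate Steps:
F(I) = -3 + 3*I (F(I) = 3*(I - 1) = 3*(-1 + I) = -3 + 3*I)
A(h) = √(258 + h)
(A(-201) - 333218) + t(F(16)) = (√(258 - 201) - 333218) + √(-119 + (-3 + 3*16)) = (√57 - 333218) + √(-119 + (-3 + 48)) = (-333218 + √57) + √(-119 + 45) = (-333218 + √57) + √(-74) = (-333218 + √57) + I*√74 = -333218 + √57 + I*√74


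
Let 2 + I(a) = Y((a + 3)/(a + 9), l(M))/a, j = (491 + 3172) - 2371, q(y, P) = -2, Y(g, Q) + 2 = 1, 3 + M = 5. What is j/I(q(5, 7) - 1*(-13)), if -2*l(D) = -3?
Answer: -14212/23 ≈ -617.91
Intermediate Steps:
M = 2 (M = -3 + 5 = 2)
l(D) = 3/2 (l(D) = -1/2*(-3) = 3/2)
Y(g, Q) = -1 (Y(g, Q) = -2 + 1 = -1)
j = 1292 (j = 3663 - 2371 = 1292)
I(a) = -2 - 1/a
j/I(q(5, 7) - 1*(-13)) = 1292/(-2 - 1/(-2 - 1*(-13))) = 1292/(-2 - 1/(-2 + 13)) = 1292/(-2 - 1/11) = 1292/(-23/11) = 1292*(-11/23) = -14212/23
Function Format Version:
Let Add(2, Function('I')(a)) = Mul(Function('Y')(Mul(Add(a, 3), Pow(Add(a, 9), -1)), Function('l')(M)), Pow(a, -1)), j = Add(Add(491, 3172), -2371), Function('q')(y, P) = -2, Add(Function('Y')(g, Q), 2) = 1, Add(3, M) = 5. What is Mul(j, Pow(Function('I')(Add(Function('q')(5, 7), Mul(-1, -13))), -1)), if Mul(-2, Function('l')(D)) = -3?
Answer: Rational(-14212, 23) ≈ -617.91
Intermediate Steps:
M = 2 (M = Add(-3, 5) = 2)
Function('l')(D) = Rational(3, 2) (Function('l')(D) = Mul(Rational(-1, 2), -3) = Rational(3, 2))
Function('Y')(g, Q) = -1 (Function('Y')(g, Q) = Add(-2, 1) = -1)
j = 1292 (j = Add(3663, -2371) = 1292)
Function('I')(a) = Add(-2, Mul(-1, Pow(a, -1)))
Mul(j, Pow(Function('I')(Add(Function('q')(5, 7), Mul(-1, -13))), -1)) = Mul(1292, Pow(Add(-2, Mul(-1, Pow(Add(-2, Mul(-1, -13)), -1))), -1)) = Mul(1292, Pow(Add(-2, Mul(-1, Pow(Add(-2, 13), -1))), -1)) = Mul(1292, Pow(Add(-2, Mul(-1, Pow(11, -1))), -1)) = Mul(1292, Pow(Add(-2, Mul(-1, Rational(1, 11))), -1)) = Mul(1292, Pow(Add(-2, Rational(-1, 11)), -1)) = Mul(1292, Pow(Rational(-23, 11), -1)) = Mul(1292, Rational(-11, 23)) = Rational(-14212, 23)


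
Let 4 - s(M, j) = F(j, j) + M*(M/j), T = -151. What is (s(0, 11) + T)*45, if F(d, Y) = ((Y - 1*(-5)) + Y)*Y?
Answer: -19980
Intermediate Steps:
F(d, Y) = Y*(5 + 2*Y) (F(d, Y) = ((Y + 5) + Y)*Y = ((5 + Y) + Y)*Y = (5 + 2*Y)*Y = Y*(5 + 2*Y))
s(M, j) = 4 - j*(5 + 2*j) - M²/j (s(M, j) = 4 - (j*(5 + 2*j) + M*(M/j)) = 4 - (j*(5 + 2*j) + M²/j) = 4 + (-j*(5 + 2*j) - M²/j) = 4 - j*(5 + 2*j) - M²/j)
(s(0, 11) + T)*45 = ((-1*0² + 11*(4 - 1*11*(5 + 2*11)))/11 - 151)*45 = ((-1*0 + 11*(4 - 1*11*(5 + 22)))/11 - 151)*45 = ((0 + 11*(4 - 1*11*27))/11 - 151)*45 = ((0 + 11*(4 - 297))/11 - 151)*45 = ((0 + 11*(-293))/11 - 151)*45 = ((0 - 3223)/11 - 151)*45 = ((1/11)*(-3223) - 151)*45 = (-293 - 151)*45 = -444*45 = -19980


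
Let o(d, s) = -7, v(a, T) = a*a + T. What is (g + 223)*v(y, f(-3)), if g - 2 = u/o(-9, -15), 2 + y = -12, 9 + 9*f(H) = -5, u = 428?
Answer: 286750/9 ≈ 31861.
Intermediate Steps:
f(H) = -14/9 (f(H) = -1 + (⅑)*(-5) = -1 - 5/9 = -14/9)
y = -14 (y = -2 - 12 = -14)
v(a, T) = T + a² (v(a, T) = a² + T = T + a²)
g = -414/7 (g = 2 + 428/(-7) = 2 + 428*(-⅐) = 2 - 428/7 = -414/7 ≈ -59.143)
(g + 223)*v(y, f(-3)) = (-414/7 + 223)*(-14/9 + (-14)²) = 1147*(-14/9 + 196)/7 = (1147/7)*(1750/9) = 286750/9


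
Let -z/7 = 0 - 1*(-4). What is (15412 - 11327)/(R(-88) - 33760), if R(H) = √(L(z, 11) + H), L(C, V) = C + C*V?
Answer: -17238700/142467253 - 4085*I*√106/569869012 ≈ -0.121 - 7.3802e-5*I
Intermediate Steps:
z = -28 (z = -7*(0 - 1*(-4)) = -7*(0 + 4) = -7*4 = -28)
R(H) = √(-336 + H) (R(H) = √(-28*(1 + 11) + H) = √(-28*12 + H) = √(-336 + H))
(15412 - 11327)/(R(-88) - 33760) = (15412 - 11327)/(√(-336 - 88) - 33760) = 4085/(√(-424) - 33760) = 4085/(2*I*√106 - 33760) = 4085/(-33760 + 2*I*√106)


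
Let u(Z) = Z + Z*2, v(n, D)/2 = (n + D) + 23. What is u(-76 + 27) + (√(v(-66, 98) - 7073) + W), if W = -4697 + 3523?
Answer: -1321 + I*√6963 ≈ -1321.0 + 83.445*I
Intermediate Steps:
v(n, D) = 46 + 2*D + 2*n (v(n, D) = 2*((n + D) + 23) = 2*((D + n) + 23) = 2*(23 + D + n) = 46 + 2*D + 2*n)
W = -1174
u(Z) = 3*Z (u(Z) = Z + 2*Z = 3*Z)
u(-76 + 27) + (√(v(-66, 98) - 7073) + W) = 3*(-76 + 27) + (√((46 + 2*98 + 2*(-66)) - 7073) - 1174) = 3*(-49) + (√((46 + 196 - 132) - 7073) - 1174) = -147 + (√(110 - 7073) - 1174) = -147 + (√(-6963) - 1174) = -147 + (I*√6963 - 1174) = -147 + (-1174 + I*√6963) = -1321 + I*√6963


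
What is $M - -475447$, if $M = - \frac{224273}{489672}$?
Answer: $\frac{232812859111}{489672} \approx 4.7545 \cdot 10^{5}$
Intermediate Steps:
$M = - \frac{224273}{489672}$ ($M = \left(-224273\right) \frac{1}{489672} = - \frac{224273}{489672} \approx -0.45801$)
$M - -475447 = - \frac{224273}{489672} - -475447 = - \frac{224273}{489672} + 475447 = \frac{232812859111}{489672}$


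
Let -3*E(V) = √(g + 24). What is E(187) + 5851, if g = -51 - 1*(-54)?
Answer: 5851 - √3 ≈ 5849.3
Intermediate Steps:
g = 3 (g = -51 + 54 = 3)
E(V) = -√3 (E(V) = -√(3 + 24)/3 = -√3)
E(187) + 5851 = -√3 + 5851 = 5851 - √3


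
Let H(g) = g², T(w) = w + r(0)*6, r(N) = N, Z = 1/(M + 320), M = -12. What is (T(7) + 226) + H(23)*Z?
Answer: 72293/308 ≈ 234.72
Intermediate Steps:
Z = 1/308 (Z = 1/(-12 + 320) = 1/308 ≈ 0.0032468)
T(w) = w (T(w) = w + 0*6 = w + 0 = w)
(T(7) + 226) + H(23)*Z = (7 + 226) + 23²*(1/308) = 233 + 529*(1/308) = 233 + 529/308 = 72293/308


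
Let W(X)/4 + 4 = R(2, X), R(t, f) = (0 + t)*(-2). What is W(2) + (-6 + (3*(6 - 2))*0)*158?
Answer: -980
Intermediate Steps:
R(t, f) = -2*t (R(t, f) = t*(-2) = -2*t)
W(X) = -32 (W(X) = -16 + 4*(-2*2) = -16 + 4*(-4) = -16 - 16 = -32)
W(2) + (-6 + (3*(6 - 2))*0)*158 = -32 + (-6 + (3*(6 - 2))*0)*158 = -32 + (-6 + (3*4)*0)*158 = -32 + (-6 + 12*0)*158 = -32 + (-6 + 0)*158 = -32 - 6*158 = -32 - 948 = -980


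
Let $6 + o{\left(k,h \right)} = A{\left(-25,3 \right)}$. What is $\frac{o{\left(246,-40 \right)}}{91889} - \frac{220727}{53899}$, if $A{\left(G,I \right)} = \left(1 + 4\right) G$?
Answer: $- \frac{20289444072}{4952725211} \approx -4.0966$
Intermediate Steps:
$A{\left(G,I \right)} = 5 G$
$o{\left(k,h \right)} = -131$ ($o{\left(k,h \right)} = -6 + 5 \left(-25\right) = -6 - 125 = -131$)
$\frac{o{\left(246,-40 \right)}}{91889} - \frac{220727}{53899} = - \frac{131}{91889} - \frac{220727}{53899} = - \frac{20289444072}{4952725211}$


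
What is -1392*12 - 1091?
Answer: -17795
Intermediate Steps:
-1392*12 - 1091 = -16704 - 1091 = -17795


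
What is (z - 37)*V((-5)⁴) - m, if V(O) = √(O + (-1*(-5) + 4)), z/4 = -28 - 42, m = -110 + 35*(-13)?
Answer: 565 - 317*√634 ≈ -7416.9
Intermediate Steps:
m = -565 (m = -110 - 455 = -565)
z = -280 (z = 4*(-28 - 42) = 4*(-70) = -280)
V(O) = √(9 + O) (V(O) = √(O + (5 + 4)) = √(O + 9) = √(9 + O))
(z - 37)*V((-5)⁴) - m = (-280 - 37)*√(9 + (-5)⁴) - 1*(-565) = -317*√(9 + 625) + 565 = -317*√634 + 565 = 565 - 317*√634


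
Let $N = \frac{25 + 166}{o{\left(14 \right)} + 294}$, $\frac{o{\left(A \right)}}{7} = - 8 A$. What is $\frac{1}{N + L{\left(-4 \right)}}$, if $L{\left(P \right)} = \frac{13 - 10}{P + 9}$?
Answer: $\frac{490}{103} \approx 4.7573$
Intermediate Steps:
$o{\left(A \right)} = - 56 A$ ($o{\left(A \right)} = 7 \left(- 8 A\right) = - 56 A$)
$L{\left(P \right)} = \frac{3}{9 + P}$
$N = - \frac{191}{490}$ ($N = \frac{25 + 166}{\left(-56\right) 14 + 294} = \frac{191}{-784 + 294} = \frac{191}{-490} = 191 \left(- \frac{1}{490}\right) = - \frac{191}{490} \approx -0.3898$)
$\frac{1}{N + L{\left(-4 \right)}} = \frac{1}{- \frac{191}{490} + \frac{3}{9 - 4}} = \frac{1}{- \frac{191}{490} + \frac{3}{5}} = \frac{1}{\frac{103}{490}} = \frac{490}{103}$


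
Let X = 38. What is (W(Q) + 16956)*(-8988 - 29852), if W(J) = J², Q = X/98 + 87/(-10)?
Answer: -7938361812118/12005 ≈ -6.6125e+8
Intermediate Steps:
Q = -4073/490 (Q = 38/98 + 87/(-10) = 38*(1/98) + 87*(-⅒) = 19/49 - 87/10 = -4073/490 ≈ -8.3122)
(W(Q) + 16956)*(-8988 - 29852) = ((-4073/490)² + 16956)*(-8988 - 29852) = (16589329/240100 + 16956)*(-38840) = (4087724929/240100)*(-38840) = -7938361812118/12005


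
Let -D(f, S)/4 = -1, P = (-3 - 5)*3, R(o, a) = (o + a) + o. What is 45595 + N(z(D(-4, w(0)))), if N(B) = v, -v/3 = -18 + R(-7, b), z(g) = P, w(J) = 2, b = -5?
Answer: 45706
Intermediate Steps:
R(o, a) = a + 2*o (R(o, a) = (a + o) + o = a + 2*o)
P = -24 (P = -8*3 = -24)
D(f, S) = 4 (D(f, S) = -4*(-1) = 4)
z(g) = -24
v = 111 (v = -3*(-18 + (-5 + 2*(-7))) = -3*(-18 + (-5 - 14)) = -3*(-18 - 19) = -3*(-37) = 111)
N(B) = 111
45595 + N(z(D(-4, w(0)))) = 45595 + 111 = 45706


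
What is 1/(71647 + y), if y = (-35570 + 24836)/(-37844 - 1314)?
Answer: 19579/1402781980 ≈ 1.3957e-5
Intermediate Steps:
y = 5367/19579 (y = -10734/(-39158) = -10734*(-1/39158) = 5367/19579 ≈ 0.27412)
1/(71647 + y) = 1/(71647 + 5367/19579) = 1/(1402781980/19579) = 19579/1402781980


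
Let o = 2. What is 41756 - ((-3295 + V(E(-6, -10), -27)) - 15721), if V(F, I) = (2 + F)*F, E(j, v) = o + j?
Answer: 60764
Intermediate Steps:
E(j, v) = 2 + j
V(F, I) = F*(2 + F)
41756 - ((-3295 + V(E(-6, -10), -27)) - 15721) = 41756 - ((-3295 + (2 - 6)*(2 + (2 - 6))) - 15721) = 41756 - ((-3295 - 4*(2 - 4)) - 15721) = 41756 - ((-3295 - 4*(-2)) - 15721) = 41756 - ((-3295 + 8) - 15721) = 41756 - (-3287 - 15721) = 41756 - 1*(-19008) = 41756 + 19008 = 60764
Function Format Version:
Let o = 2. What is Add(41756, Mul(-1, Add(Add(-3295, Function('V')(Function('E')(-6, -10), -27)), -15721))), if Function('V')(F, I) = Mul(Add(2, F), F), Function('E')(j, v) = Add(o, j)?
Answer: 60764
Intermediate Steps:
Function('E')(j, v) = Add(2, j)
Function('V')(F, I) = Mul(F, Add(2, F))
Add(41756, Mul(-1, Add(Add(-3295, Function('V')(Function('E')(-6, -10), -27)), -15721))) = Add(41756, Mul(-1, Add(Add(-3295, Mul(Add(2, -6), Add(2, Add(2, -6)))), -15721))) = Add(41756, Mul(-1, Add(Add(-3295, Mul(-4, Add(2, -4))), -15721))) = Add(41756, Mul(-1, Add(Add(-3295, Mul(-4, -2)), -15721))) = Add(41756, Mul(-1, Add(Add(-3295, 8), -15721))) = Add(41756, Mul(-1, Add(-3287, -15721))) = Add(41756, Mul(-1, -19008)) = Add(41756, 19008) = 60764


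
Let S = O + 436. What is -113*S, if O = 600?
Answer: -117068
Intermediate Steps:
S = 1036 (S = 600 + 436 = 1036)
-113*S = -113*1036 = -117068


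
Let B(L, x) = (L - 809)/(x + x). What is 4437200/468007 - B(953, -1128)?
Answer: 209952421/21996329 ≈ 9.5449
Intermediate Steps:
B(L, x) = (-809 + L)/(2*x) (B(L, x) = (-809 + L)/((2*x)) = (-809 + L)*(1/(2*x)) = (-809 + L)/(2*x))
4437200/468007 - B(953, -1128) = 4437200/468007 - (-809 + 953)/(2*(-1128)) = 4437200*(1/468007) - (-1)*144/(2*1128) = 4437200/468007 - 1*(-3/47) = 4437200/468007 + 3/47 = 209952421/21996329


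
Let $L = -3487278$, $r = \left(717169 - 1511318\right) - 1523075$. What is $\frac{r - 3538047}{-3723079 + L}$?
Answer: $\frac{5855271}{7210357} \approx 0.81206$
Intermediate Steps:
$r = -2317224$ ($r = -794149 - 1523075 = -2317224$)
$\frac{r - 3538047}{-3723079 + L} = \frac{-2317224 - 3538047}{-3723079 - 3487278} = \frac{-2317224 - 3538047}{-7210357} = \left(-5855271\right) \left(- \frac{1}{7210357}\right) = \frac{5855271}{7210357}$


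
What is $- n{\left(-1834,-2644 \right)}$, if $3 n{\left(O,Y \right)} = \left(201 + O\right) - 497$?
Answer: $710$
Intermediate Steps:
$n{\left(O,Y \right)} = - \frac{296}{3} + \frac{O}{3}$ ($n{\left(O,Y \right)} = \frac{\left(201 + O\right) - 497}{3} = \frac{-296 + O}{3} = - \frac{296}{3} + \frac{O}{3}$)
$- n{\left(-1834,-2644 \right)} = - (- \frac{296}{3} + \frac{1}{3} \left(-1834\right)) = - (- \frac{296}{3} - \frac{1834}{3}) = \left(-1\right) \left(-710\right) = 710$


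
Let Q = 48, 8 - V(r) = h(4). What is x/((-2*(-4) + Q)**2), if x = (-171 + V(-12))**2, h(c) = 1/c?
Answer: 426409/50176 ≈ 8.4983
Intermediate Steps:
h(c) = 1/c
V(r) = 31/4 (V(r) = 8 - 1/4 = 31/4)
x = 426409/16 (x = (-171 + 31/4)**2 = (-653/4)**2 = 426409/16 ≈ 26651.)
x/((-2*(-4) + Q)**2) = 426409/(16*((-2*(-4) + 48)**2)) = 426409/(16*((8 + 48)**2)) = 426409/(16*(56**2)) = (426409/16)/3136 = (426409/16)*(1/3136) = 426409/50176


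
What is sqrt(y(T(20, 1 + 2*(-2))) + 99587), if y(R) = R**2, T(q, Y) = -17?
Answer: 2*sqrt(24969) ≈ 316.03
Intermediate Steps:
sqrt(y(T(20, 1 + 2*(-2))) + 99587) = sqrt((-17)**2 + 99587) = sqrt(289 + 99587) = sqrt(99876) = 2*sqrt(24969)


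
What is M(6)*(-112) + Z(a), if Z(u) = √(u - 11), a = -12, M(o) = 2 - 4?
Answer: 224 + I*√23 ≈ 224.0 + 4.7958*I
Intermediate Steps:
M(o) = -2
Z(u) = √(-11 + u)
M(6)*(-112) + Z(a) = -2*(-112) + √(-11 - 12) = 224 + √(-23) = 224 + I*√23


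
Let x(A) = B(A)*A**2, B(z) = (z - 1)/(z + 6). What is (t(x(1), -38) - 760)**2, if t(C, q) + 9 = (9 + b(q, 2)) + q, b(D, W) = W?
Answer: 633616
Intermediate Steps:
B(z) = (-1 + z)/(6 + z)
x(A) = A**2*(-1 + A)/(6 + A) (x(A) = ((-1 + A)/(6 + A))*A**2 = A**2*(-1 + A)/(6 + A))
t(C, q) = 2 + q (t(C, q) = -9 + ((9 + 2) + q) = -9 + (11 + q) = 2 + q)
(t(x(1), -38) - 760)**2 = ((2 - 38) - 760)**2 = (-36 - 760)**2 = (-796)**2 = 633616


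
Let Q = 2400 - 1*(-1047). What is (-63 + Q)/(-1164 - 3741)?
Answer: -376/545 ≈ -0.68991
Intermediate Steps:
Q = 3447 (Q = 2400 + 1047 = 3447)
(-63 + Q)/(-1164 - 3741) = (-63 + 3447)/(-1164 - 3741) = 3384/(-4905) = 3384*(-1/4905) = -376/545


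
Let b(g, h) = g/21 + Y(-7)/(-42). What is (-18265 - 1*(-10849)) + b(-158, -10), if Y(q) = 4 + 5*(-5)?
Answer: -311767/42 ≈ -7423.0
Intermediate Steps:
Y(q) = -21 (Y(q) = 4 - 25 = -21)
b(g, h) = ½ + g/21 (b(g, h) = g/21 - 21/(-42) = g*(1/21) - 21*(-1/42) = g/21 + ½ = ½ + g/21)
(-18265 - 1*(-10849)) + b(-158, -10) = (-18265 - 1*(-10849)) + (½ + (1/21)*(-158)) = (-18265 + 10849) + (½ - 158/21) = -7416 - 295/42 = -311767/42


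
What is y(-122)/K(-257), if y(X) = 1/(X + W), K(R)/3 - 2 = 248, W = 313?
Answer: 1/143250 ≈ 6.9808e-6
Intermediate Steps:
K(R) = 750 (K(R) = 6 + 3*248 = 6 + 744 = 750)
y(X) = 1/(313 + X) (y(X) = 1/(X + 313) = 1/(313 + X))
y(-122)/K(-257) = 1/((313 - 122)*750) = (1/750)/191 = (1/191)*(1/750) = 1/143250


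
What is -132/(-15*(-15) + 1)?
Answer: -66/113 ≈ -0.58407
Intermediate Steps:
-132/(-15*(-15) + 1) = -132/(225 + 1) = -132/226 = -132*1/226 = -66/113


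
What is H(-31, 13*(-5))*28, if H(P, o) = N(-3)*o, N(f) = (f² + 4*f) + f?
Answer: 10920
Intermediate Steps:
N(f) = f² + 5*f
H(P, o) = -6*o (H(P, o) = (-3*(5 - 3))*o = (-3*2)*o = -6*o)
H(-31, 13*(-5))*28 = -78*(-5)*28 = -6*(-65)*28 = 390*28 = 10920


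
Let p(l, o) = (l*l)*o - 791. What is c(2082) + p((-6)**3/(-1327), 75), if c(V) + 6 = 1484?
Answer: 1213257423/1760929 ≈ 688.99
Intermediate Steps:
c(V) = 1478 (c(V) = -6 + 1484 = 1478)
p(l, o) = -791 + o*l**2 (p(l, o) = l**2*o - 791 = o*l**2 - 791 = -791 + o*l**2)
c(2082) + p((-6)**3/(-1327), 75) = 1478 + (-791 + 75*((-6)**3/(-1327))**2) = 1478 + (-791 + 75*(-216*(-1/1327))**2) = 1478 + (-791 + 75*(216/1327)**2) = 1478 + (-791 + 75*(46656/1760929)) = 1478 + (-791 + 3499200/1760929) = 1478 - 1389395639/1760929 = 1213257423/1760929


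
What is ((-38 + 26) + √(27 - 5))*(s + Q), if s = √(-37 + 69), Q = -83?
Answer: (12 - √22)*(83 - 4*√2) ≈ 565.35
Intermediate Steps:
s = 4*√2 (s = √32 = 4*√2 ≈ 5.6569)
((-38 + 26) + √(27 - 5))*(s + Q) = ((-38 + 26) + √(27 - 5))*(4*√2 - 83) = (-12 + √22)*(-83 + 4*√2) = (-83 + 4*√2)*(-12 + √22)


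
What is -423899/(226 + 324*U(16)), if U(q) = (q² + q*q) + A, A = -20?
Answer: -423899/159634 ≈ -2.6554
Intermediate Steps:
U(q) = -20 + 2*q² (U(q) = (q² + q*q) - 20 = (q² + q²) - 20 = 2*q² - 20 = -20 + 2*q²)
-423899/(226 + 324*U(16)) = -423899/(226 + 324*(-20 + 2*16²)) = -423899/(226 + 324*(-20 + 2*256)) = -423899/(226 + 324*(-20 + 512)) = -423899/(226 + 324*492) = -423899/(226 + 159408) = -423899/159634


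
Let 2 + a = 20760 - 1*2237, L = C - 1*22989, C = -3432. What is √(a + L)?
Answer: 10*I*√79 ≈ 88.882*I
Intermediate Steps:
L = -26421 (L = -3432 - 1*22989 = -3432 - 22989 = -26421)
a = 18521 (a = -2 + (20760 - 1*2237) = -2 + (20760 - 2237) = -2 + 18523 = 18521)
√(a + L) = √(18521 - 26421) = √(-7900) = 10*I*√79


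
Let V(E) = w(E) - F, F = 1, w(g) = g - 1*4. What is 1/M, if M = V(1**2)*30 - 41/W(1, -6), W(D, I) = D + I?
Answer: -5/559 ≈ -0.0089445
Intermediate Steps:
w(g) = -4 + g (w(g) = g - 4 = -4 + g)
V(E) = -5 + E (V(E) = (-4 + E) - 1*1 = (-4 + E) - 1 = -5 + E)
M = -559/5 (M = (-5 + 1**2)*30 - 41/(1 - 6) = (-5 + 1)*30 - 41/(-5) = -4*30 - 41*(-1/5) = -120 + 41/5 = -559/5 ≈ -111.80)
1/M = 1/(-559/5) = -5/559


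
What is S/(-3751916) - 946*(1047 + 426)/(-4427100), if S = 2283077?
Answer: -406606068431/1384175610300 ≈ -0.29375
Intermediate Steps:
S/(-3751916) - 946*(1047 + 426)/(-4427100) = 2283077/(-3751916) - 946*(1047 + 426)/(-4427100) = 2283077*(-1/3751916) - 946*1473*(-1/4427100) = -2283077/3751916 - 1393458*(-1/4427100) = -2283077/3751916 + 232243/737850 = -406606068431/1384175610300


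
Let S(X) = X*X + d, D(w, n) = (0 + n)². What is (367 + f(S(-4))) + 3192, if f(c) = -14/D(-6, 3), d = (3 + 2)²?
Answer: 32017/9 ≈ 3557.4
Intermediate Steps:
d = 25 (d = 5² = 25)
D(w, n) = n²
S(X) = 25 + X² (S(X) = X*X + 25 = X² + 25 = 25 + X²)
f(c) = -14/9 (f(c) = -14/(3²) = -14/9)
(367 + f(S(-4))) + 3192 = (367 - 14/9) + 3192 = 3289/9 + 3192 = 32017/9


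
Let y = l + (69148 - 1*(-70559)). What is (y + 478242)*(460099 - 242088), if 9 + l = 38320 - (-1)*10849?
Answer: 145437100199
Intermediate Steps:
l = 49160 (l = -9 + (38320 - (-1)*10849) = -9 + (38320 - 1*(-10849)) = -9 + (38320 + 10849) = -9 + 49169 = 49160)
y = 188867 (y = 49160 + (69148 - 1*(-70559)) = 49160 + (69148 + 70559) = 49160 + 139707 = 188867)
(y + 478242)*(460099 - 242088) = (188867 + 478242)*(460099 - 242088) = 667109*218011 = 145437100199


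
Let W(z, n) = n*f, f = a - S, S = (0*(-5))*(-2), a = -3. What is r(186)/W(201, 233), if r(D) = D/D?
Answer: -1/699 ≈ -0.0014306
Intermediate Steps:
S = 0 (S = 0*(-2) = 0)
f = -3 (f = -3 - 1*0 = -3 + 0 = -3)
r(D) = 1
W(z, n) = -3*n (W(z, n) = n*(-3) = -3*n)
r(186)/W(201, 233) = 1/(-3*233) = 1/(-699) = 1*(-1/699) = -1/699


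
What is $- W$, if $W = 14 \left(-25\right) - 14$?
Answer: $364$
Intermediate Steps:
$W = -364$ ($W = -350 - 14 = -364$)
$- W = \left(-1\right) \left(-364\right) = 364$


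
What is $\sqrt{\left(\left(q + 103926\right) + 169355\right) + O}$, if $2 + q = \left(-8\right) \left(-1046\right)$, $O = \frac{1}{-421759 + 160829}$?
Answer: $\frac{\sqrt{19175785285429370}}{260930} \approx 530.7$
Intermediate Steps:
$O = - \frac{1}{260930}$ ($O = \frac{1}{-260930} = - \frac{1}{260930} \approx -3.8324 \cdot 10^{-6}$)
$q = 8366$ ($q = -2 - -8368 = -2 + 8368 = 8366$)
$\sqrt{\left(\left(q + 103926\right) + 169355\right) + O} = \sqrt{\left(\left(8366 + 103926\right) + 169355\right) - \frac{1}{260930}} = \sqrt{\left(112292 + 169355\right) - \frac{1}{260930}} = \sqrt{281647 - \frac{1}{260930}} = \sqrt{\frac{73490151709}{260930}} = \frac{\sqrt{19175785285429370}}{260930}$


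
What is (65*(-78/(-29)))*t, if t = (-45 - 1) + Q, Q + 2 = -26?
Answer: -375180/29 ≈ -12937.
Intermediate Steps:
Q = -28 (Q = -2 - 26 = -28)
t = -74 (t = (-45 - 1) - 28 = -46 - 28 = -74)
(65*(-78/(-29)))*t = (65*(-78/(-29)))*(-74) = (65*(-78*(-1/29)))*(-74) = (65*(78/29))*(-74) = (5070/29)*(-74) = -375180/29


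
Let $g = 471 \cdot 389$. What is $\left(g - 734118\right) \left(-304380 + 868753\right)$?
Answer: $-310912521327$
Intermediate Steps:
$g = 183219$
$\left(g - 734118\right) \left(-304380 + 868753\right) = \left(183219 - 734118\right) \left(-304380 + 868753\right) = \left(-550899\right) 564373 = -310912521327$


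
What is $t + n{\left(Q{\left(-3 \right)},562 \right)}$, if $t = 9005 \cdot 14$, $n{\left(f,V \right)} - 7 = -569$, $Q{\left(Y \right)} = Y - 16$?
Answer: $125508$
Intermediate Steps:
$Q{\left(Y \right)} = -16 + Y$
$n{\left(f,V \right)} = -562$ ($n{\left(f,V \right)} = 7 - 569 = -562$)
$t = 126070$
$t + n{\left(Q{\left(-3 \right)},562 \right)} = 126070 - 562 = 125508$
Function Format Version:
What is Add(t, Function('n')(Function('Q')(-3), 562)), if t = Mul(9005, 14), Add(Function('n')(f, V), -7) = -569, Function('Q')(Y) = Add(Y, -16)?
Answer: 125508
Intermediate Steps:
Function('Q')(Y) = Add(-16, Y)
Function('n')(f, V) = -562 (Function('n')(f, V) = Add(7, -569) = -562)
t = 126070
Add(t, Function('n')(Function('Q')(-3), 562)) = Add(126070, -562) = 125508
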